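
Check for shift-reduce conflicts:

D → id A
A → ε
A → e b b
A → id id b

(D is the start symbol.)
A shift-reduce conflict occurs when an LR(0) state has both:
  - a complete (reduce) item [A → α .] (dot at the end), and
  - a shift item [B → β . c γ] (dot before a terminal).

Augment with D' → D and build the canonical LR(0) collection (I0 = CLOSURE({[D' → . D]}), then GOTO on every symbol after a dot until no new states appear). It has 10 states:
  I0: { [D → . id A], [D' → . D] }  — shift
  I1: { [D' → D .] }  — accept
  I2: { [A → . e b b], [A → . id id b], [A → .], [D → id . A] }  — shift, reduce
  I3: { [D → id A .] }  — reduce
  I4: { [A → e . b b] }  — shift
  I5: { [A → id . id b] }  — shift
  I6: { [A → id id . b] }  — shift
  I7: { [A → id id b .] }  — reduce
  I8: { [A → e b . b] }  — shift
  I9: { [A → e b b .] }  — reduce

I2 contains reduce item [A → .] and shift items [A → . e b b], [A → . id id b] — shift-reduce conflict.

Answer: Yes — I2: [A → .] vs [A → . e b b]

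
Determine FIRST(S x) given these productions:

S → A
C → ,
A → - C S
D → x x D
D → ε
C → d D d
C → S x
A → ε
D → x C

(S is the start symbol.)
FIRST sets of the non-terminals involved (from the grammar, by fixed-point iteration):
  FIRST(S) = { '-', ε }

To compute FIRST(S x), process the symbols left to right:
Symbol S is a non-terminal. Add FIRST(S) \ {ε} = { '-' }
S is nullable (ε ∈ FIRST(S)), continue to the next symbol.
Symbol x is a terminal. Add 'x' and stop.
FIRST(S x) = { '-', 'x' }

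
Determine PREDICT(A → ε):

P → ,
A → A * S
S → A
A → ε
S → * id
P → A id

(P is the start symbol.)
{ '*', 'id' }

PREDICT(A → ε) = (FIRST(RHS) \ {ε}) ∪ (FOLLOW(A) if ε ∈ FIRST(RHS), i.e. RHS ⇒* ε)
The right-hand side is ε (FIRST(ε) = { ε }), so the predict set is FOLLOW(A) = { '*', 'id' }
PREDICT(A → ε) = { '*', 'id' }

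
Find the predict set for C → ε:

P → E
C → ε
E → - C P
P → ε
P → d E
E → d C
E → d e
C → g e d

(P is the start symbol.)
{ $, '-', 'd' }

PREDICT(C → ε) = (FIRST(RHS) \ {ε}) ∪ (FOLLOW(C) if ε ∈ FIRST(RHS), i.e. RHS ⇒* ε)
The right-hand side is ε (FIRST(ε) = { ε }), so the predict set is FOLLOW(C) = { $, '-', 'd' }
PREDICT(C → ε) = { $, '-', 'd' }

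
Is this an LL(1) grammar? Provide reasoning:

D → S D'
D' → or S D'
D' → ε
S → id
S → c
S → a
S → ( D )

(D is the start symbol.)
Yes, the grammar is LL(1).

A grammar is LL(1) if for each non-terminal N with multiple productions, the predict sets of those productions are pairwise disjoint, where PREDICT(N → α) = (FIRST(α) \ {ε}) ∪ (FOLLOW(N) if α ⇒* ε).

Relevant sets:
  FOLLOW(D') = { $, ')' }

For D':
  PREDICT(D' → or S D') = { 'or' }
  PREDICT(D' → ε) = { $, ')' }
For S:
  PREDICT(S → id) = { 'id' }
  PREDICT(S → c) = { 'c' }
  PREDICT(S → a) = { 'a' }
  PREDICT(S → '(' D ')') = { '(' }
D has a single production, so nothing to check there.

All predict sets are disjoint. The grammar IS LL(1).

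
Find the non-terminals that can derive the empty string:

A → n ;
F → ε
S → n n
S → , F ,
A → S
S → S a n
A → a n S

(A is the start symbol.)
{ 'F' }

A non-terminal is nullable if it can derive ε (the empty string): either it has an ε-production, or it has a production whose right-hand side consists entirely of nullable non-terminals.

ε-productions: F → ε
So F is immediately nullable.
No further non-terminal can be added: every production for the remaining non-terminals contains a terminal or a non-nullable non-terminal.
Nullable = { 'F' }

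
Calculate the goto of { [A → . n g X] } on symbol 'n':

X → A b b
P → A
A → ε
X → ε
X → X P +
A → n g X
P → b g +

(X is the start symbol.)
GOTO(I, 'n') = CLOSURE({ [A → αX.β] : [A → α.Xβ] ∈ I, X = 'n' })

Items with dot before 'n', with the dot advanced:
  [A → . n g X] → [A → n . g X]
Closure adds nothing (no advanced item has the dot before a non-terminal).

GOTO = { [A → n . g X] }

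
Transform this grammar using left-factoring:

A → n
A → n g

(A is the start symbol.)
Left-factoring transforms A → αβ₁ | αβ₂ into A → αA' and A' → β₁ | β₂
(α is the longest common prefix among the alternatives). Repeat until
no nonterminal has two alternatives with a common prefix.

Round 1: A has alternatives sharing prefix 'n'. Introduce A': A → n A'
  Add: A' → ε
  Add: A' → g

No remaining common prefixes — done.

Resulting grammar:
A → n A'
A' → ε
A' → g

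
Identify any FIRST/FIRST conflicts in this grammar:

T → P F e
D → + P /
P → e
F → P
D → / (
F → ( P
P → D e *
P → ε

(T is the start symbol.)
No FIRST/FIRST conflicts.

FIRST sets of the non-terminals at (or reachable through a nullable prefix from) the front of some alternative:
  FIRST(D) = { '+', '/' }
  FIRST(P) = { '+', '/', 'e', ε }

Productions for D:
  D → + P /: FIRST = { '+' }
  D → / (: FIRST = { '/' }
Productions for P:
  P → e: FIRST = { 'e' }
  P → D e *: FIRST = { '+', '/' }
  P → ε: FIRST = { ε }
Productions for F:
  F → P: FIRST = { '+', '/', 'e', ε }
  F → ( P: FIRST = { '(' }
T has only one production, so no FIRST/FIRST conflict is possible there.

All alternatives of each non-terminal have pairwise disjoint FIRST sets.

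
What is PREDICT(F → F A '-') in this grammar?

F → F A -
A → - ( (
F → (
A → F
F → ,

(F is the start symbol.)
{ '(', ',' }

PREDICT(F → F A '-') = (FIRST(RHS) \ {ε}) ∪ (FOLLOW(F) if ε ∈ FIRST(RHS), i.e. RHS ⇒* ε)
FIRST(F) = { '(', ',' }
FIRST(F A '-') = { '(', ',' }
ε ∉ FIRST(F A '-'), so FOLLOW(F) is not added.
PREDICT(F → F A '-') = { '(', ',' }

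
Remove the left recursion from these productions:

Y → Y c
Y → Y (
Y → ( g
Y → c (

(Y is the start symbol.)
Y → ( g Y'
Y → c ( Y'
Y' → c Y'
Y' → ( Y'
Y' → ε

Y is directly left-recursive. The standard transformation for
  A → A α₁ | ... | A α_m | β₁ | ... | β_n
is
  A  → β₁ A' | ... | β_n A'
  A' → α₁ A' | ... | α_m A' | ε

Y → ( g becomes Y → ( g Y'
Y → c ( becomes Y → c ( Y'
Y → Y c becomes Y' → c Y'
Y → Y ( becomes Y' → ( Y'
Add Y' → ε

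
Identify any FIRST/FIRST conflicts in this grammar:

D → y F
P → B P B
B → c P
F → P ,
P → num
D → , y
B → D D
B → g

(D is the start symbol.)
A FIRST/FIRST conflict occurs when two productions N → α and N → β for the same non-terminal have FIRST(α) ∩ FIRST(β) ≠ ∅ (with ε ∈ FIRST of a nullable right-hand side, so two nullable alternatives also conflict).

FIRST sets of the non-terminals at (or reachable through a nullable prefix from) the front of some alternative:
  FIRST(B) = { ',', 'c', 'g', 'y' }
  FIRST(D) = { ',', 'y' }

Productions for D:
  D → y F: FIRST = { 'y' }
  D → , y: FIRST = { ',' }
Productions for P:
  P → B P B: FIRST = { ',', 'c', 'g', 'y' }
  P → num: FIRST = { 'num' }
Productions for B:
  B → c P: FIRST = { 'c' }
  B → D D: FIRST = { ',', 'y' }
  B → g: FIRST = { 'g' }
F has only one production, so no FIRST/FIRST conflict is possible there.

All alternatives of each non-terminal have pairwise disjoint FIRST sets.

Answer: No FIRST/FIRST conflicts.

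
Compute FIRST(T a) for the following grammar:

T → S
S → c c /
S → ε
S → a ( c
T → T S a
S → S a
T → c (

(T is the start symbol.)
FIRST sets of the non-terminals involved (from the grammar, by fixed-point iteration):
  FIRST(T) = { 'a', 'c', ε }

To compute FIRST(T a), process the symbols left to right:
Symbol T is a non-terminal. Add FIRST(T) \ {ε} = { 'a', 'c' }
T is nullable (ε ∈ FIRST(T)), continue to the next symbol.
Symbol a is a terminal. Add 'a' and stop.
FIRST(T a) = { 'a', 'c' }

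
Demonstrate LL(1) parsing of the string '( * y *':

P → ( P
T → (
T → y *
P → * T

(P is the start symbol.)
LL(1) parsing maintains a stack (initially the start symbol over $) and the input. At each step: if the stack top is a terminal, match it against the current input token; if it is a non-terminal N, replace it with the RHS of M[N, lookahead] (the unique production whose predict set contains the lookahead).

Stack is shown with the top on the left.

Stack  Input      Action
------------------------
P $    ( * y * $  output P → ( P
( P $  ( * y * $  match '('
P $    * y * $    output P → * T
* T $  * y * $    match '*'
T $    y * $      output T → y *
y * $  y * $      match 'y'
* $    * $        match '*'
$      $          accept

The string is accepted.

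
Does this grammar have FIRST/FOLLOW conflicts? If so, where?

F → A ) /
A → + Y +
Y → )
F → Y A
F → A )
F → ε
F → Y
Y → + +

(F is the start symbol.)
No FIRST/FOLLOW conflicts.

Nullable non-terminals: F.
FIRST sets used below: FIRST(A) = { '+' }, FIRST(Y) = { ')', '+' }

F: nullable alternative(s) F → ε; FOLLOW(F) = { $ }
  F → A ) /: FIRST \ {ε} = { '+' } — disjoint from FOLLOW(F)
  F → Y A: FIRST \ {ε} = { ')', '+' } — disjoint from FOLLOW(F)
  F → A ): FIRST \ {ε} = { '+' } — disjoint from FOLLOW(F)
  F → ε: FIRST \ {ε} = { } — this is the only nullable alternative, skip
  F → Y: FIRST \ {ε} = { ')', '+' } — disjoint from FOLLOW(F)

A, Y have no nullable alternative, so no FIRST/FOLLOW check is needed there.

No FIRST/FOLLOW conflicts found.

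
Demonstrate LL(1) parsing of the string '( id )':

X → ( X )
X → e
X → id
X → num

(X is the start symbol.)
Stack is shown with the top on the left.

Stack    Input     Action
-------------------------
X $      ( id ) $  output X → ( X )
( X ) $  ( id ) $  match '('
X ) $    id ) $    output X → id
id ) $   id ) $    match 'id'
) $      ) $       match ')'
$        $         accept

The string is accepted.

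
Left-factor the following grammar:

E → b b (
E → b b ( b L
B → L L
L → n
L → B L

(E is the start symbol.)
E → b b ( E'
E' → ε
E' → b L
B → L L
L → n
L → B L

Left-factoring transforms A → αβ₁ | αβ₂ into A → αA' and A' → β₁ | β₂
(α is the longest common prefix among the alternatives). Repeat until
no nonterminal has two alternatives with a common prefix.

Round 1: E has alternatives sharing prefix 'b b ('. Introduce E': E → b b ( E'
  Add: E' → ε
  Add: E' → b L

No remaining common prefixes — done.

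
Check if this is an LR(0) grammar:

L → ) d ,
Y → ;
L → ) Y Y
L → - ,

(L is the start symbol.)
Yes, the grammar is LR(0)

Augment with L' → L and build the canonical LR(0) collection (I0 = CLOSURE({[L' → . L]}), then GOTO on every symbol after a dot until no new states appear). It has 10 states:
  I0: { [L → . ) Y Y], [L → . ) d ,], [L → . - ,], [L' → . L] }  — shift
  I1: { [L → ) . Y Y], [L → ) . d ,], [Y → . ;] }  — shift
  I2: { [L → - . ,] }  — shift
  I3: { [L' → L .] }  — accept
  I4: { [L → - , .] }  — reduce
  I5: { [Y → ; .] }  — reduce
  I6: { [L → ) Y . Y], [Y → . ;] }  — shift
  I7: { [L → ) d . ,] }  — shift
  I8: { [L → ) d , .] }  — reduce
  I9: { [L → ) Y Y .] }  — reduce

Every state is either a pure shift/goto state or contains exactly one complete item and nothing to shift — no conflicts. The grammar is LR(0).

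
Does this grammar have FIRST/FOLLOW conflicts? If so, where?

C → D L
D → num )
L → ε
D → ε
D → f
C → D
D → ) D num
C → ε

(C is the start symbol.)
Yes. D → num ')' with FOLLOW(D) on { 'num' }

Nullable non-terminals: C, D, L.
FIRST sets used below: FIRST(D) = { ')', 'f', 'num', ε }, FIRST(L) = { ε }

C: nullable alternative(s) C → D L, C → D, C → ε; FOLLOW(C) = { $ }
  C → D L: FIRST \ {ε} = { ')', 'f', 'num' } — disjoint from FOLLOW(C)
  C → D: FIRST \ {ε} = { ')', 'f', 'num' } — disjoint from FOLLOW(C)
  C → ε: FIRST \ {ε} = { } — disjoint from FOLLOW(C)

D: nullable alternative(s) D → ε; FOLLOW(D) = { $, 'num' }
  D → num ): FIRST \ {ε} = { 'num' } — overlaps FOLLOW(D) on { 'num' }: CONFLICT
  D → ε: FIRST \ {ε} = { } — this is the only nullable alternative, skip
  D → f: FIRST \ {ε} = { 'f' } — disjoint from FOLLOW(D)
  D → ) D num: FIRST \ {ε} = { ')' } — disjoint from FOLLOW(D)
L has a nullable alternative but only one production, so nothing to check.

So the grammar has 1 FIRST/FOLLOW conflict (marked CONFLICT above).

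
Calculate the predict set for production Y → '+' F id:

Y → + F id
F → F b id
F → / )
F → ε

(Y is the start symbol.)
PREDICT(Y → '+' F id) = (FIRST(RHS) \ {ε}) ∪ (FOLLOW(Y) if ε ∈ FIRST(RHS), i.e. RHS ⇒* ε)
FIRST('+' F id) = { '+' }
ε ∉ FIRST('+' F id), so FOLLOW(Y) is not added.
PREDICT(Y → '+' F id) = { '+' }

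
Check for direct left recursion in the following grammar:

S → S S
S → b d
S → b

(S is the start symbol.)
Direct left recursion occurs when N → N α for some non-terminal N (the right-hand side begins with the left-hand side itself).

S → S S: LEFT RECURSIVE (starts with S)
S → b d: starts with b
S → b: starts with b

The grammar has direct left recursion on: S.

Answer: Yes, S is left-recursive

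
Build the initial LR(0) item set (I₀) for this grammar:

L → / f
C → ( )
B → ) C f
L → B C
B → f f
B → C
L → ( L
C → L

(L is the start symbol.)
First, augment the grammar with L' → L
I₀ = CLOSURE({ [L' → . L] }):
  [L' → . L] has the dot before L: add [L → . / f], [L → . B C], [L → . ( L]
  [L → . B C] has the dot before B: add [B → . ) C f], [B → . f f], [B → . C]
  [B → . C] has the dot before C: add [C → . ( )], [C → . L]
No further items can be added.

I₀ = { [B → . ) C f], [B → . C], [B → . f f], [C → . ( )], [C → . L], [L → . ( L], [L → . / f], [L → . B C], [L' → . L] }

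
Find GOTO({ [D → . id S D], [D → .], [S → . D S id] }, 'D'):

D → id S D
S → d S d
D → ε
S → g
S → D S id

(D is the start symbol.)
GOTO(I, 'D') = CLOSURE({ [A → αX.β] : [A → α.Xβ] ∈ I, X = 'D' })

Items with dot before 'D', with the dot advanced:
  [S → . D S id] → [S → D . S id]
Closure of the advanced items:
  [S → D . S id] has the dot before S: add [S → . d S d], [S → . g], [S → . D S id]
  [S → . D S id] has the dot before D: add [D → . id S D], [D → .]

GOTO = { [D → . id S D], [D → .], [S → . D S id], [S → . d S d], [S → . g], [S → D . S id] }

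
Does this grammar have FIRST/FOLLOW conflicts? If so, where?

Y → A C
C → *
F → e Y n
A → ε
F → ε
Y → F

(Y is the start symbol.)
A FIRST/FOLLOW conflict occurs when a non-terminal N has a nullable alternative N → β (β ⇒* ε) and another alternative N → α with FIRST(α) ∩ FOLLOW(N) ≠ ∅: on such a lookahead the parser cannot decide between expanding α and letting N vanish via β.

Nullable non-terminals: A, F, Y.
FIRST sets used below: FIRST(A) = { ε }, FIRST(C) = { '*' }, FIRST(F) = { 'e', ε }
A has a nullable alternative but only one production, so nothing to check.

F: nullable alternative(s) F → ε; FOLLOW(F) = { $, 'n' }
  F → e Y n: FIRST \ {ε} = { 'e' } — disjoint from FOLLOW(F)
  F → ε: FIRST \ {ε} = { } — this is the only nullable alternative, skip

Y: nullable alternative(s) Y → F; FOLLOW(Y) = { $, 'n' }
  Y → A C: FIRST \ {ε} = { '*' } — disjoint from FOLLOW(Y)
  Y → F: FIRST \ {ε} = { 'e' } — this is the only nullable alternative, skip

C has no nullable alternative, so no FIRST/FOLLOW check is needed there.

No FIRST/FOLLOW conflicts found.

Answer: No FIRST/FOLLOW conflicts.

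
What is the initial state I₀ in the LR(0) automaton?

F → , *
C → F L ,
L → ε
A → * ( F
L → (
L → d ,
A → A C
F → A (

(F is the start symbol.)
{ [A → . * ( F], [A → . A C], [F → . , *], [F → . A (], [F' → . F] }

First, augment the grammar with F' → F
I₀ = CLOSURE({ [F' → . F] }):
  [F' → . F] has the dot before F: add [F → . , *], [F → . A (]
  [F → . A (] has the dot before A: add [A → . * ( F], [A → . A C]
No further items can be added.

I₀ = { [A → . * ( F], [A → . A C], [F → . , *], [F → . A (], [F' → . F] }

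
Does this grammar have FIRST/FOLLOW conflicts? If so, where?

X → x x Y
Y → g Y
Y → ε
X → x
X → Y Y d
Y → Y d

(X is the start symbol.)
Yes. Y → g Y with FOLLOW(Y) on { 'g' }; Y → Y d with FOLLOW(Y) on { 'd', 'g' }

A FIRST/FOLLOW conflict occurs when a non-terminal N has a nullable alternative N → β (β ⇒* ε) and another alternative N → α with FIRST(α) ∩ FOLLOW(N) ≠ ∅: on such a lookahead the parser cannot decide between expanding α and letting N vanish via β.

Nullable non-terminals: Y.
FIRST sets used below: FIRST(Y) = { 'd', 'g', ε }

Y: nullable alternative(s) Y → ε; FOLLOW(Y) = { $, 'd', 'g' }
  Y → g Y: FIRST \ {ε} = { 'g' } — overlaps FOLLOW(Y) on { 'g' }: CONFLICT
  Y → ε: FIRST \ {ε} = { } — this is the only nullable alternative, skip
  Y → Y d: FIRST \ {ε} = { 'd', 'g' } — overlaps FOLLOW(Y) on { 'd', 'g' }: CONFLICT

X has no nullable alternative, so no FIRST/FOLLOW check is needed there.

So the grammar has 2 FIRST/FOLLOW conflicts (marked CONFLICT above).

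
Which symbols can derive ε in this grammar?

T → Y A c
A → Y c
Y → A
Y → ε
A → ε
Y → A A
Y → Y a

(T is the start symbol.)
A non-terminal is nullable if it can derive ε (the empty string): either it has an ε-production, or it has a production whose right-hand side consists entirely of nullable non-terminals.

ε-productions: Y → ε, A → ε
So Y, A are immediately nullable.
No further non-terminal can be added: every production for the remaining non-terminals contains a terminal or a non-nullable non-terminal.
Nullable = { 'A', 'Y' }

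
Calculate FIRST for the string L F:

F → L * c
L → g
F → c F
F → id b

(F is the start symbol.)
{ 'g' }

FIRST sets of the non-terminals involved (from the grammar, by fixed-point iteration):
  FIRST(L) = { 'g' }

To compute FIRST(L F), process the symbols left to right:
Symbol L is a non-terminal. Add FIRST(L) \ {ε} = { 'g' }
L is not nullable (ε ∉ FIRST(L)), so stop here.
FIRST(L F) = { 'g' }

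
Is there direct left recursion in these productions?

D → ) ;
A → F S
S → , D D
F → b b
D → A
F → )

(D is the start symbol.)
Direct left recursion occurs when N → N α for some non-terminal N (the right-hand side begins with the left-hand side itself).

D → ) ;: starts with ')'
A → F S: starts with F
S → , D D: starts with ','
F → b b: starts with b
D → A: starts with A
F → ): starts with ')'

No direct left recursion found.

Answer: No direct left recursion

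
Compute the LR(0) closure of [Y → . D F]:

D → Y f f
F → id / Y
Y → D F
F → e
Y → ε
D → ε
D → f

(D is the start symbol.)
{ [D → . Y f f], [D → . f], [D → .], [Y → . D F], [Y → .] }

Start with: [Y → . D F]
  [Y → . D F] has the dot before D: add [D → . Y f f], [D → .], [D → . f]
  [D → . Y f f] has the dot before Y: add [Y → .]
No further items can be added.

CLOSURE = { [D → . Y f f], [D → . f], [D → .], [Y → . D F], [Y → .] }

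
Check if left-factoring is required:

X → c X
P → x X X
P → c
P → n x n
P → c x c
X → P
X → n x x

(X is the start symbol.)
Left-factoring is needed when two productions for the same non-terminal
share a common prefix on the right-hand side.

Productions for X:
  X → c X
  X → P
  X → n x x
Productions for P:
  P → x X X
  P → c
  P → n x n
  P → c x c

Found common prefix 'c' in productions for P

Answer: Yes, P has productions with common prefix 'c'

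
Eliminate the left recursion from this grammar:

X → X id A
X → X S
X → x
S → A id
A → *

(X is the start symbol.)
X → x X'
X' → id A X'
X' → S X'
X' → ε
S → A id
A → *

X is directly left-recursive. The standard transformation for
  A → A α₁ | ... | A α_m | β₁ | ... | β_n
is
  A  → β₁ A' | ... | β_n A'
  A' → α₁ A' | ... | α_m A' | ε

X → x becomes X → x X'
X → X id A becomes X' → id A X'
X → X S becomes X' → S X'
Add X' → ε

Productions for other non-terminals are unchanged:
  S → A id
  A → *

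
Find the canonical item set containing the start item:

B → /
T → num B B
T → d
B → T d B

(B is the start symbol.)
First, augment the grammar with B' → B
I₀ = CLOSURE({ [B' → . B] }):
  [B' → . B] has the dot before B: add [B → . /], [B → . T d B]
  [B → . T d B] has the dot before T: add [T → . num B B], [T → . d]
No further items can be added.

I₀ = { [B → . /], [B → . T d B], [B' → . B], [T → . d], [T → . num B B] }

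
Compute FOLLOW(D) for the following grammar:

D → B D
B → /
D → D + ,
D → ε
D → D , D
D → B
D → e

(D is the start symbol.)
D is the start symbol, so $ ∈ FOLLOW(D).
In D → B D: D is at the end; this adds FOLLOW(D) to itself — nothing new
In D → D + ,: D is followed by '+' ',', add FIRST('+' ',') \ {ε} = { '+' }
In D → D , D: D is followed by ',' D, add FIRST(',' D) \ {ε} = { ',' }
In D → D , D: D is at the end; this adds FOLLOW(D) to itself — nothing new

Taking the union: FOLLOW(D) = { $, '+', ',' }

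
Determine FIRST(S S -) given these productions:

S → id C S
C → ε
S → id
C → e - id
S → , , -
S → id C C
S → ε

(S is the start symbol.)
{ ',', '-', 'id' }

FIRST sets of the non-terminals involved (from the grammar, by fixed-point iteration):
  FIRST(S) = { ',', 'id', ε }

To compute FIRST(S S -), process the symbols left to right:
Symbol S is a non-terminal. Add FIRST(S) \ {ε} = { ',', 'id' }
S is nullable (ε ∈ FIRST(S)), continue to the next symbol.
Symbol S is a non-terminal. Add FIRST(S) \ {ε} = { ',', 'id' }
S is nullable (ε ∈ FIRST(S)), continue to the next symbol.
Symbol - is a terminal. Add '-' and stop.
FIRST(S S -) = { ',', '-', 'id' }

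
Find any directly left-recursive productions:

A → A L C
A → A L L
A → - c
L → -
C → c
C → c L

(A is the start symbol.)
Yes, A is left-recursive

A → A L C: LEFT RECURSIVE (starts with A)
A → A L L: LEFT RECURSIVE (starts with A)
A → - c: starts with '-'
L → -: starts with '-'
C → c: starts with c
C → c L: starts with c

The grammar has direct left recursion on: A.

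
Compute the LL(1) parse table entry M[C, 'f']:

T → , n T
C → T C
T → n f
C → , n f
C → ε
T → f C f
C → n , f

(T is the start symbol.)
C → T C, C → ε

To find M[C, 'f'], we find productions for C where 'f' is in the predict set (PREDICT(N → α) = (FIRST(α) \ {ε}) ∪ (FOLLOW(N) if α ⇒* ε)).

Relevant sets:
  FIRST(T) = { ',', 'f', 'n' }
  FOLLOW(C) = { 'f' }

C → T C: PREDICT = { ',', 'f', 'n' }
  'f' is in predict set, so this production goes in M[C, 'f']
C → , n f: PREDICT = { ',' }
C → ε: PREDICT = { 'f' }
  'f' is in predict set, so this production goes in M[C, 'f']
C → n , f: PREDICT = { 'n' }

M[C, 'f'] = C → T C, C → ε  (a multiply-defined cell — the grammar is not LL(1))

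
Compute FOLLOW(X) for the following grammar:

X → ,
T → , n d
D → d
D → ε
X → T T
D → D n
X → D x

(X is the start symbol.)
To compute FOLLOW(X), find every occurrence of X on a right-hand side N → α X β: add FIRST(β) \ {ε}, and if β is empty or nullable also add FOLLOW(N). Iterate to a fixed point.

X is the start symbol, so $ ∈ FOLLOW(X).
X does not occur on any right-hand side.

Taking the union: FOLLOW(X) = { $ }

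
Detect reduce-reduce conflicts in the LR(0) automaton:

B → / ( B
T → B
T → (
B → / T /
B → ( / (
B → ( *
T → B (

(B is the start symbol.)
Augment with B' → B and build the canonical LR(0) collection (I0 = CLOSURE({[B' → . B]}), then GOTO on every symbol after a dot until no new states appear). It has 15 states:
  I0: { [B → . ( *], [B → . ( / (], [B → . / ( B], [B → . / T /], [B' → . B] }  — shift
  I1: { [B → ( . *], [B → ( . / (] }  — shift
  I2: { [B → . ( *], [B → . ( / (], [B → . / ( B], [B → . / T /], [B → / . ( B], [B → / . T /], [T → . (], [T → . B (], [T → . B] }  — shift
  I3: { [B' → B .] }  — accept
  I4: { [B → ( . *], [B → ( . / (], [B → . ( *], [B → . ( / (], [B → . / ( B], [B → . / T /], [B → / ( . B], [T → ( .] }  — shift, reduce
  I5: { [T → B . (], [T → B .] }  — shift, reduce
  I6: { [B → / T . /] }  — shift
  I7: { [B → / T / .] }  — reduce
  I8: { [T → B ( .] }  — reduce
  I9: { [B → ( * .] }  — reduce
  I10: { [B → ( / . (], [B → . ( *], [B → . ( / (], [B → . / ( B], [B → . / T /], [B → / . ( B], [B → / . T /], [T → . (], [T → . B (], [T → . B] }  — shift
  I11: { [B → / ( B .] }  — reduce
  I12: { [B → ( . *], [B → ( . / (], [B → ( / ( .], [B → . ( *], [B → . ( / (], [B → . / ( B], [B → . / T /], [B → / ( . B], [T → ( .] }  — shift, 2 reduces
  I13: { [B → ( / . (] }  — shift
  I14: { [B → ( / ( .] }  — reduce

I12 contains complete items [B → ( / ( .], [T → ( .] — reduce-reduce conflict.

Answer: Yes — I12: [B → ( / ( .] vs [T → ( .]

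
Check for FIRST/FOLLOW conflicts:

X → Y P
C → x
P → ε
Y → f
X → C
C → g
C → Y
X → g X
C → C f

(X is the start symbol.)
No FIRST/FOLLOW conflicts.

A FIRST/FOLLOW conflict occurs when a non-terminal N has a nullable alternative N → β (β ⇒* ε) and another alternative N → α with FIRST(α) ∩ FOLLOW(N) ≠ ∅: on such a lookahead the parser cannot decide between expanding α and letting N vanish via β.

Nullable non-terminals: P.
P has a nullable alternative but only one production, so nothing to check.

C, X, Y have no nullable alternative, so no FIRST/FOLLOW check is needed there.

No FIRST/FOLLOW conflicts found.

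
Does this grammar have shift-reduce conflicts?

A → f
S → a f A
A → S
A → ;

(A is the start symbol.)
A shift-reduce conflict occurs when an LR(0) state has both:
  - a complete (reduce) item [A → α .] (dot at the end), and
  - a shift item [B → β . c γ] (dot before a terminal).

Augment with A' → A and build the canonical LR(0) collection (I0 = CLOSURE({[A' → . A]}), then GOTO on every symbol after a dot until no new states appear). It has 8 states:
  I0: { [A → . ;], [A → . S], [A → . f], [A' → . A], [S → . a f A] }  — shift
  I1: { [A → ; .] }  — reduce
  I2: { [A' → A .] }  — accept
  I3: { [A → S .] }  — reduce
  I4: { [S → a . f A] }  — shift
  I5: { [A → f .] }  — reduce
  I6: { [A → . ;], [A → . S], [A → . f], [S → . a f A], [S → a f . A] }  — shift
  I7: { [S → a f A .] }  — reduce

No state contains both a complete item and a shift item.

Answer: No shift-reduce conflicts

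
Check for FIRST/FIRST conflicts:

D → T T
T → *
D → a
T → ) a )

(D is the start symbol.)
No FIRST/FIRST conflicts.

A FIRST/FIRST conflict occurs when two productions N → α and N → β for the same non-terminal have FIRST(α) ∩ FIRST(β) ≠ ∅ (with ε ∈ FIRST of a nullable right-hand side, so two nullable alternatives also conflict).

FIRST sets of the non-terminals at (or reachable through a nullable prefix from) the front of some alternative:
  FIRST(T) = { ')', '*' }

Productions for D:
  D → T T: FIRST = { ')', '*' }
  D → a: FIRST = { 'a' }
Productions for T:
  T → *: FIRST = { '*' }
  T → ) a ): FIRST = { ')' }

All alternatives of each non-terminal have pairwise disjoint FIRST sets.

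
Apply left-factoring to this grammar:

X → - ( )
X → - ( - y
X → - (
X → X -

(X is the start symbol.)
X → - ( X'
X' → )
X' → - y
X' → ε
X → X -

Left-factoring transforms A → αβ₁ | αβ₂ into A → αA' and A' → β₁ | β₂
(α is the longest common prefix among the alternatives). Repeat until
no nonterminal has two alternatives with a common prefix.

Round 1: X has alternatives sharing prefix '- ('. Introduce X': X → - ( X'
  Add: X' → )
  Add: X' → - y
  Add: X' → ε

No remaining common prefixes — done.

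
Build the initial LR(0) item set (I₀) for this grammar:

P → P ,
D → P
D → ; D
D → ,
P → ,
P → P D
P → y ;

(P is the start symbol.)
First, augment the grammar with P' → P
I₀ = CLOSURE({ [P' → . P] }):
  [P' → . P] has the dot before P: add [P → . P ,], [P → . ,], [P → . P D], [P → . y ;]
No further items can be added.

I₀ = { [P → . ,], [P → . P ,], [P → . P D], [P → . y ;], [P' → . P] }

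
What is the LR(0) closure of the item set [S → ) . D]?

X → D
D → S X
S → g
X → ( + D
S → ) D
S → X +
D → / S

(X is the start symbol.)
{ [D → . / S], [D → . S X], [S → ) . D], [S → . ) D], [S → . X +], [S → . g], [X → . ( + D], [X → . D] }

To compute CLOSURE, for each item [A → α.Bβ] where B is a non-terminal, add [B → .γ] for all productions B → γ; repeat for the newly added items until nothing changes.

Start with: [S → ) . D]
  [S → ) . D] has the dot before D: add [D → . S X], [D → . / S]
  [D → . S X] has the dot before S: add [S → . g], [S → . ) D], [S → . X +]
  [S → . X +] has the dot before X: add [X → . D], [X → . ( + D]
No further items can be added.

CLOSURE = { [D → . / S], [D → . S X], [S → ) . D], [S → . ) D], [S → . X +], [S → . g], [X → . ( + D], [X → . D] }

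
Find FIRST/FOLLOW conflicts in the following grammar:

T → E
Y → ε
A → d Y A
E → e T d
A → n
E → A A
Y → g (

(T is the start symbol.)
No FIRST/FOLLOW conflicts.

Nullable non-terminals: Y.

Y: nullable alternative(s) Y → ε; FOLLOW(Y) = { 'd', 'n' }
  Y → ε: FIRST \ {ε} = { } — this is the only nullable alternative, skip
  Y → g (: FIRST \ {ε} = { 'g' } — disjoint from FOLLOW(Y)

A, E, T have no nullable alternative, so no FIRST/FOLLOW check is needed there.

No FIRST/FOLLOW conflicts found.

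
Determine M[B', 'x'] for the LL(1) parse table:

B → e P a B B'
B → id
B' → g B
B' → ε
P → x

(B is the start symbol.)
To find M[B', 'x'], we find productions for B' where 'x' is in the predict set (PREDICT(N → α) = (FIRST(α) \ {ε}) ∪ (FOLLOW(N) if α ⇒* ε)).

Relevant sets:
  FOLLOW(B') = { $, 'g' }

B' → g B: PREDICT = { 'g' }
B' → ε: PREDICT = { $, 'g' }

M[B', 'x'] is empty (no production applies)

Answer: Empty (error entry)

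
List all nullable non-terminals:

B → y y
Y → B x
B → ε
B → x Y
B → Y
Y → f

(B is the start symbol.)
{ 'B' }

ε-productions: B → ε
So B is immediately nullable.
No further non-terminal can be added: every production for the remaining non-terminals contains a terminal or a non-nullable non-terminal.
Nullable = { 'B' }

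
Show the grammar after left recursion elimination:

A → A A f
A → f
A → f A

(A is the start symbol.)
A → f A'
A → f A A'
A' → A f A'
A' → ε

A is directly left-recursive. The standard transformation for
  A → A α₁ | ... | A α_m | β₁ | ... | β_n
is
  A  → β₁ A' | ... | β_n A'
  A' → α₁ A' | ... | α_m A' | ε

A → f becomes A → f A'
A → f A becomes A → f A A'
A → A A f becomes A' → A f A'
Add A' → ε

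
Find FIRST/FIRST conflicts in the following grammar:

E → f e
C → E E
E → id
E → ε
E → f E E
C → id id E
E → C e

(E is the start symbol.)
Yes. E → f e / E → f E E on { 'f' }; E → f e / E → C e on { 'f' }; E → id / E → C e on { 'id' }; E → f E E / E → C e on { 'f' }; C → E E / C → id id E on { 'id' }

A FIRST/FIRST conflict occurs when two productions N → α and N → β for the same non-terminal have FIRST(α) ∩ FIRST(β) ≠ ∅ (with ε ∈ FIRST of a nullable right-hand side, so two nullable alternatives also conflict).

FIRST sets of the non-terminals at (or reachable through a nullable prefix from) the front of some alternative:
  FIRST(C) = { 'e', 'f', 'id', ε }
  FIRST(E) = { 'e', 'f', 'id', ε }

Productions for E:
  E → f e: FIRST = { 'f' }
  E → id: FIRST = { 'id' }
  E → ε: FIRST = { ε }
  E → f E E: FIRST = { 'f' }
  E → C e: FIRST = { 'e', 'f', 'id' }
Productions for C:
  C → E E: FIRST = { 'e', 'f', 'id', ε }
  C → id id E: FIRST = { 'id' }

Conflict for E: E → f e and E → f E E
  Overlap: { 'f' }
Conflict for E: E → f e and E → C e
  Overlap: { 'f' }
Conflict for E: E → id and E → C e
  Overlap: { 'id' }
Conflict for E: E → f E E and E → C e
  Overlap: { 'f' }
Conflict for C: C → E E and C → id id E
  Overlap: { 'id' }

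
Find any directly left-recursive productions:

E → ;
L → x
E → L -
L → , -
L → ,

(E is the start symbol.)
Direct left recursion occurs when N → N α for some non-terminal N (the right-hand side begins with the left-hand side itself).

E → ;: starts with ';'
L → x: starts with x
E → L -: starts with L
L → , -: starts with ','
L → ,: starts with ','

No direct left recursion found.

Answer: No direct left recursion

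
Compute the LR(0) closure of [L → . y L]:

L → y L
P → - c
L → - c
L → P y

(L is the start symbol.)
To compute CLOSURE, for each item [A → α.Bβ] where B is a non-terminal, add [B → .γ] for all productions B → γ; repeat for the newly added items until nothing changes.

Start with: [L → . y L]
The dot precedes the terminal y, so nothing is added.

CLOSURE = { [L → . y L] }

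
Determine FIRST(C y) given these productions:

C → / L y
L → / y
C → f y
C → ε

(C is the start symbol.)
FIRST sets of the non-terminals involved (from the grammar, by fixed-point iteration):
  FIRST(C) = { '/', 'f', ε }

To compute FIRST(C y), process the symbols left to right:
Symbol C is a non-terminal. Add FIRST(C) \ {ε} = { '/', 'f' }
C is nullable (ε ∈ FIRST(C)), continue to the next symbol.
Symbol y is a terminal. Add 'y' and stop.
FIRST(C y) = { '/', 'f', 'y' }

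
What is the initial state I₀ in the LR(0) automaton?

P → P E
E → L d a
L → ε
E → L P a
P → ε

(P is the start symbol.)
First, augment the grammar with P' → P
I₀ = CLOSURE({ [P' → . P] }):
  [P' → . P] has the dot before P: add [P → . P E], [P → .]
No further items can be added.

I₀ = { [P → . P E], [P → .], [P' → . P] }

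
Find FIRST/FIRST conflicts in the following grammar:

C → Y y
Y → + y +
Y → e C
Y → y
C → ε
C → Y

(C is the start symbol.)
Yes. C → Y y / C → Y on { '+', 'e', 'y' }

A FIRST/FIRST conflict occurs when two productions N → α and N → β for the same non-terminal have FIRST(α) ∩ FIRST(β) ≠ ∅ (with ε ∈ FIRST of a nullable right-hand side, so two nullable alternatives also conflict).

FIRST sets of the non-terminals at (or reachable through a nullable prefix from) the front of some alternative:
  FIRST(Y) = { '+', 'e', 'y' }

Productions for C:
  C → Y y: FIRST = { '+', 'e', 'y' }
  C → ε: FIRST = { ε }
  C → Y: FIRST = { '+', 'e', 'y' }
Productions for Y:
  Y → + y +: FIRST = { '+' }
  Y → e C: FIRST = { 'e' }
  Y → y: FIRST = { 'y' }

Conflict for C: C → Y y and C → Y
  Overlap: { '+', 'e', 'y' }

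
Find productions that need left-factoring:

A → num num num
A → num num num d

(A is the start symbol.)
Yes, A has productions with common prefix 'num num num'

Left-factoring is needed when two productions for the same non-terminal
share a common prefix on the right-hand side.

Productions for A:
  A → num num num
  A → num num num d

Found common prefix 'num num num' in productions for A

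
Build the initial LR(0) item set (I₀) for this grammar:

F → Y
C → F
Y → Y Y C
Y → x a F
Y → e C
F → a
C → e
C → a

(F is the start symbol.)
First, augment the grammar with F' → F
I₀ = CLOSURE({ [F' → . F] }):
  [F' → . F] has the dot before F: add [F → . Y], [F → . a]
  [F → . Y] has the dot before Y: add [Y → . Y Y C], [Y → . x a F], [Y → . e C]
No further items can be added.

I₀ = { [F → . Y], [F → . a], [F' → . F], [Y → . Y Y C], [Y → . e C], [Y → . x a F] }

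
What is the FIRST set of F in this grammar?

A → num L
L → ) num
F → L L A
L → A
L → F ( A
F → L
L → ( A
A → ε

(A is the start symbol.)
To compute FIRST(F), examine every production with F on the left-hand side, reading each right-hand side left to right until a non-nullable symbol is reached.

FIRST sets of the other non-terminals involved (by the same procedure, iterated to a fixed point):
  FIRST(L) = { '(', ')', 'num', ε }
  FIRST(A) = { 'num', ε }

From F → L L A:
  - L is a non-terminal: add FIRST(L) \ {ε} = { '(', ')', 'num' }
    L is nullable, so continue to the next symbol
  - L is a non-terminal: add FIRST(L) \ {ε} = { '(', ')', 'num' }
    L is nullable, so continue to the next symbol
  - A is a non-terminal: add FIRST(A) \ {ε} = { 'num' }
    A is nullable and nothing follows, so the whole right-hand side can vanish: ε ∈ FIRST(F)
From F → L:
  - L is a non-terminal: add FIRST(L) \ {ε} = { '(', ')', 'num' }
    L is nullable and nothing follows, so the whole right-hand side can vanish: ε ∈ FIRST(F)

Collecting: FIRST(F) = { '(', ')', 'num', ε }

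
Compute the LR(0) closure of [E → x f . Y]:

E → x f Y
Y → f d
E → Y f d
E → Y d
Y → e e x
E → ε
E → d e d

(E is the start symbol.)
{ [E → x f . Y], [Y → . e e x], [Y → . f d] }

To compute CLOSURE, for each item [A → α.Bβ] where B is a non-terminal, add [B → .γ] for all productions B → γ; repeat for the newly added items until nothing changes.

Start with: [E → x f . Y]
  [E → x f . Y] has the dot before Y: add [Y → . f d], [Y → . e e x]
No further items can be added.

CLOSURE = { [E → x f . Y], [Y → . e e x], [Y → . f d] }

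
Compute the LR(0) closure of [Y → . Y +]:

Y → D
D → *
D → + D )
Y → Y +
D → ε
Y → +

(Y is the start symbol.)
Start with: [Y → . Y +]
  [Y → . Y +] has the dot before Y: add [Y → . D], [Y → . +]
  [Y → . D] has the dot before D: add [D → . *], [D → . + D )], [D → .]
No further items can be added.

CLOSURE = { [D → . *], [D → . + D )], [D → .], [Y → . +], [Y → . D], [Y → . Y +] }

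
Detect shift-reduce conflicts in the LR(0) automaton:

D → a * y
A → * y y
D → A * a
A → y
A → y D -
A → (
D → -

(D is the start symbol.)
Augment with D' → D and build the canonical LR(0) collection (I0 = CLOSURE({[D' → . D]}), then GOTO on every symbol after a dot until no new states appear). It has 16 states:
  I0: { [A → . (], [A → . * y y], [A → . y D -], [A → . y], [D → . -], [D → . A * a], [D → . a * y], [D' → . D] }  — shift
  I1: { [A → ( .] }  — reduce
  I2: { [A → * . y y] }  — shift
  I3: { [D → - .] }  — reduce
  I4: { [D → A . * a] }  — shift
  I5: { [D' → D .] }  — accept
  I6: { [D → a . * y] }  — shift
  I7: { [A → . (], [A → . * y y], [A → . y D -], [A → . y], [A → y . D -], [A → y .], [D → . -], [D → . A * a], [D → . a * y] }  — shift, reduce
  I8: { [A → y D . -] }  — shift
  I9: { [A → y D - .] }  — reduce
  I10: { [D → a * . y] }  — shift
  I11: { [D → a * y .] }  — reduce
  I12: { [D → A * . a] }  — shift
  I13: { [D → A * a .] }  — reduce
  I14: { [A → * y . y] }  — shift
  I15: { [A → * y y .] }  — reduce

I7 contains reduce item [A → y .] and shift items [A → . (], [A → . * y y], [A → . y], [A → . y D -], [D → . -], [D → . a * y] — shift-reduce conflict.

Answer: Yes — I7: [A → y .] vs [A → . (]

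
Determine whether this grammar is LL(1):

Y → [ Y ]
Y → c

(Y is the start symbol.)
Yes, the grammar is LL(1).

A grammar is LL(1) if for each non-terminal N with multiple productions, the predict sets of those productions are pairwise disjoint, where PREDICT(N → α) = (FIRST(α) \ {ε}) ∪ (FOLLOW(N) if α ⇒* ε).

For Y:
  PREDICT(Y → '[' Y ']') = { '[' }
  PREDICT(Y → c) = { 'c' }

All predict sets are disjoint. The grammar IS LL(1).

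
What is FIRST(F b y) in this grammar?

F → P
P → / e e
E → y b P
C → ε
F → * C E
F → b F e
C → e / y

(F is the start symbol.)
{ '*', '/', 'b' }

FIRST sets of the non-terminals involved (from the grammar, by fixed-point iteration):
  FIRST(F) = { '*', '/', 'b' }

To compute FIRST(F b y), process the symbols left to right:
Symbol F is a non-terminal. Add FIRST(F) \ {ε} = { '*', '/', 'b' }
F is not nullable (ε ∉ FIRST(F)), so stop here.
FIRST(F b y) = { '*', '/', 'b' }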